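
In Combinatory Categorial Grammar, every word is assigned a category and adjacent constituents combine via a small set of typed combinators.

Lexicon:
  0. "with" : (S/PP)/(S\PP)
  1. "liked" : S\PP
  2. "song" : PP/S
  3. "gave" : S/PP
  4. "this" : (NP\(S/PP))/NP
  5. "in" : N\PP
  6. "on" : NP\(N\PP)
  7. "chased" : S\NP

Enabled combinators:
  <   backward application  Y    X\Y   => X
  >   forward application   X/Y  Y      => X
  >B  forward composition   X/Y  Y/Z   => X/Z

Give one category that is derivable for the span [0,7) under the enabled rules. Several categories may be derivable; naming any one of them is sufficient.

[0,8] S   <
  [0,7] NP   <
    [0,4] S/PP   >B
      [0,3] S/S   >B
        [0,2] S/PP   >
          [0,1] "with" : (S/PP)/(S\PP)
          [1,2] "liked" : S\PP
        [2,3] "song" : PP/S
      [3,4] "gave" : S/PP
    [4,7] NP\(S/PP)   >
      [4,5] "this" : (NP\(S/PP))/NP
      [5,7] NP   <
        [5,6] "in" : N\PP
        [6,7] "on" : NP\(N\PP)
  [7,8] "chased" : S\NP

NP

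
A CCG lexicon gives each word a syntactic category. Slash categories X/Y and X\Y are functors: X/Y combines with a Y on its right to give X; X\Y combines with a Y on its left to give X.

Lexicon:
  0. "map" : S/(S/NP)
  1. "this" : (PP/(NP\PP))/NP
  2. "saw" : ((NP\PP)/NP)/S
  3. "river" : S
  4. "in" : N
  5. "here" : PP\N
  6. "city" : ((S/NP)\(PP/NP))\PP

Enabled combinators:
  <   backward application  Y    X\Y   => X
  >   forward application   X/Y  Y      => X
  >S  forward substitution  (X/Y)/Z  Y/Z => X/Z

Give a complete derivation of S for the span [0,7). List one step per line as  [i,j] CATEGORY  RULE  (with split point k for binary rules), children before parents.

[0,1] S/(S/NP)  lex  "map"
[1,2] (PP/(NP\PP))/NP  lex  "this"
[2,3] ((NP\PP)/NP)/S  lex  "saw"
[3,4] S  lex  "river"
[2,4] (NP\PP)/NP  >  k=3
[1,4] PP/NP  >S  k=2
[4,5] N  lex  "in"
[5,6] PP\N  lex  "here"
[4,6] PP  <  k=5
[6,7] ((S/NP)\(PP/NP))\PP  lex  "city"
[4,7] (S/NP)\(PP/NP)  <  k=6
[1,7] S/NP  <  k=4
[0,7] S  >  k=1

[0,7] S   >
  [0,1] "map" : S/(S/NP)
  [1,7] S/NP   <
    [1,4] PP/NP   >S
      [1,2] "this" : (PP/(NP\PP))/NP
      [2,4] (NP\PP)/NP   >
        [2,3] "saw" : ((NP\PP)/NP)/S
        [3,4] "river" : S
    [4,7] (S/NP)\(PP/NP)   <
      [4,6] PP   <
        [4,5] "in" : N
        [5,6] "here" : PP\N
      [6,7] "city" : ((S/NP)\(PP/NP))\PP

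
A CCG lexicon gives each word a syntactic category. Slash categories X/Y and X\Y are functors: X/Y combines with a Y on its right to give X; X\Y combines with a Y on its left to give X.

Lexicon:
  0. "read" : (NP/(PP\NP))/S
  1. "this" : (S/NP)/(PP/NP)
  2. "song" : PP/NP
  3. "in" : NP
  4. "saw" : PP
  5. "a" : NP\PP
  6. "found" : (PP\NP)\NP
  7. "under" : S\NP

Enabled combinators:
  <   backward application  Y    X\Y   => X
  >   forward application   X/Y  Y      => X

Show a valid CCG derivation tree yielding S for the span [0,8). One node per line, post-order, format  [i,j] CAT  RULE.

[0,8] S   <
  [0,7] NP   >
    [0,4] NP/(PP\NP)   >
      [0,1] "read" : (NP/(PP\NP))/S
      [1,4] S   >
        [1,3] S/NP   >
          [1,2] "this" : (S/NP)/(PP/NP)
          [2,3] "song" : PP/NP
        [3,4] "in" : NP
    [4,7] PP\NP   <
      [4,6] NP   <
        [4,5] "saw" : PP
        [5,6] "a" : NP\PP
      [6,7] "found" : (PP\NP)\NP
  [7,8] "under" : S\NP

[0,1] (NP/(PP\NP))/S  lex  "read"
[1,2] (S/NP)/(PP/NP)  lex  "this"
[2,3] PP/NP  lex  "song"
[1,3] S/NP  >  k=2
[3,4] NP  lex  "in"
[1,4] S  >  k=3
[0,4] NP/(PP\NP)  >  k=1
[4,5] PP  lex  "saw"
[5,6] NP\PP  lex  "a"
[4,6] NP  <  k=5
[6,7] (PP\NP)\NP  lex  "found"
[4,7] PP\NP  <  k=6
[0,7] NP  >  k=4
[7,8] S\NP  lex  "under"
[0,8] S  <  k=7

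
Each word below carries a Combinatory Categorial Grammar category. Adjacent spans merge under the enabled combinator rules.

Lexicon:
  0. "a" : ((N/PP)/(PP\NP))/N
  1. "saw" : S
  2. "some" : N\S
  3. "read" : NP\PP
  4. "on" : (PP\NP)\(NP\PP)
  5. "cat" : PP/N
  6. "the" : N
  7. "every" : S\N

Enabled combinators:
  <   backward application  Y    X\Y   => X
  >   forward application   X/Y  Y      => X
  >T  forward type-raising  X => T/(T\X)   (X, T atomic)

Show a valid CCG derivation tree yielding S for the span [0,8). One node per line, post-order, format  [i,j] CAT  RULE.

[0,8] S   <
  [0,7] N   >
    [0,5] N/PP   >
      [0,3] (N/PP)/(PP\NP)   >
        [0,1] "a" : ((N/PP)/(PP\NP))/N
        [1,3] N   <
          [1,2] "saw" : S
          [2,3] "some" : N\S
      [3,5] PP\NP   <
        [3,4] "read" : NP\PP
        [4,5] "on" : (PP\NP)\(NP\PP)
    [5,7] PP   >
      [5,6] "cat" : PP/N
      [6,7] "the" : N
  [7,8] "every" : S\N

[0,1] ((N/PP)/(PP\NP))/N  lex  "a"
[1,2] S  lex  "saw"
[2,3] N\S  lex  "some"
[1,3] N  <  k=2
[0,3] (N/PP)/(PP\NP)  >  k=1
[3,4] NP\PP  lex  "read"
[4,5] (PP\NP)\(NP\PP)  lex  "on"
[3,5] PP\NP  <  k=4
[0,5] N/PP  >  k=3
[5,6] PP/N  lex  "cat"
[6,7] N  lex  "the"
[5,7] PP  >  k=6
[0,7] N  >  k=5
[7,8] S\N  lex  "every"
[0,8] S  <  k=7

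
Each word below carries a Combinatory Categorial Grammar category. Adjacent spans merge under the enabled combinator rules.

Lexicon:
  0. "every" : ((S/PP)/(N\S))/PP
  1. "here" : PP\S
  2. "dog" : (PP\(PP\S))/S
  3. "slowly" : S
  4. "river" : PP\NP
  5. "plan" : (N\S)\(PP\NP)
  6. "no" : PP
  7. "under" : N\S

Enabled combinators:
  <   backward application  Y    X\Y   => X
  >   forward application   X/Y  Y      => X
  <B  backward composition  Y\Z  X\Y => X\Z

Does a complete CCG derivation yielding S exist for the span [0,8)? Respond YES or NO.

((S/PP)/(N\S))/PP PP\S (PP\(PP\S))/S S PP\NP (N\S)\(PP\NP) PP N\S
CKY chart[0,8] = {N}; S ∉ chart

NO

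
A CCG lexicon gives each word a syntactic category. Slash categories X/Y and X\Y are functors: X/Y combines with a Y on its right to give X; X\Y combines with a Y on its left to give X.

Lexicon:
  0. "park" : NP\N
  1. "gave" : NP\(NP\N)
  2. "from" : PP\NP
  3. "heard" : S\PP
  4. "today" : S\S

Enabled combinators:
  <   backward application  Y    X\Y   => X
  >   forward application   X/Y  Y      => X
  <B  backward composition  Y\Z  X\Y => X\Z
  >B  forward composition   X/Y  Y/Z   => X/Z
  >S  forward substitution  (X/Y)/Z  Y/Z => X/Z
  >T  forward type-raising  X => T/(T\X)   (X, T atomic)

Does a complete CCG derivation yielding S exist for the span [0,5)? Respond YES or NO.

YES

[0,5] S   <
  [0,2] NP   <
    [0,1] "park" : NP\N
    [1,2] "gave" : NP\(NP\N)
  [2,5] S\NP   <B
    [2,4] S\NP   <B
      [2,3] "from" : PP\NP
      [3,4] "heard" : S\PP
    [4,5] "today" : S\S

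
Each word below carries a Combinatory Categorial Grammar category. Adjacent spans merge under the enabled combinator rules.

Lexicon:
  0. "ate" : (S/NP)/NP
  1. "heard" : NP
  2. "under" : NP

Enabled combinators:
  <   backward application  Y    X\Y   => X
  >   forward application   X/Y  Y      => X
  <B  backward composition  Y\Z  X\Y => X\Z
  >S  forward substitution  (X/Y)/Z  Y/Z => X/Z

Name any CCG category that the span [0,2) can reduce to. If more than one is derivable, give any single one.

[0,3] S   >
  [0,2] S/NP   >
    [0,1] "ate" : (S/NP)/NP
    [1,2] "heard" : NP
  [2,3] "under" : NP

S/NP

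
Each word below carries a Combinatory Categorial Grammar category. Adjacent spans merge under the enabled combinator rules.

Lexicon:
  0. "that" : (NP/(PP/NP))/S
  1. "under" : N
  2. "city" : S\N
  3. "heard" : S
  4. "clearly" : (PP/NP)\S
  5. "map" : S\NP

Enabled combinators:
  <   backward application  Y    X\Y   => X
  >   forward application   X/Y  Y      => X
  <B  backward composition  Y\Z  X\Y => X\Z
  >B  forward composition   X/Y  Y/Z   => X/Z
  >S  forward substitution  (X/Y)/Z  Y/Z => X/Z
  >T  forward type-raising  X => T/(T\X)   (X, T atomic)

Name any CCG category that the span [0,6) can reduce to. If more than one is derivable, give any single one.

[0,6] S   <
  [0,5] NP   >
    [0,3] NP/(PP/NP)   >
      [0,1] "that" : (NP/(PP/NP))/S
      [1,3] S   <
        [1,2] "under" : N
        [2,3] "city" : S\N
    [3,5] PP/NP   <
      [3,4] "heard" : S
      [4,5] "clearly" : (PP/NP)\S
  [5,6] "map" : S\NP

S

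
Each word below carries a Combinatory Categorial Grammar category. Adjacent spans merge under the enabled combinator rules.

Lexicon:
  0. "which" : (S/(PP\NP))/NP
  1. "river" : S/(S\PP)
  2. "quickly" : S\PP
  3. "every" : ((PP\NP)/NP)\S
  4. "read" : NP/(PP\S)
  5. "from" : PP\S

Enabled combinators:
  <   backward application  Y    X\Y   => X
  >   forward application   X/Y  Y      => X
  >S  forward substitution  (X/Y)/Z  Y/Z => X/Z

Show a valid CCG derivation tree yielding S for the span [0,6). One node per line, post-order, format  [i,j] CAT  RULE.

[0,6] S   >
  [0,4] S/NP   >S
    [0,1] "which" : (S/(PP\NP))/NP
    [1,4] (PP\NP)/NP   <
      [1,3] S   >
        [1,2] "river" : S/(S\PP)
        [2,3] "quickly" : S\PP
      [3,4] "every" : ((PP\NP)/NP)\S
  [4,6] NP   >
    [4,5] "read" : NP/(PP\S)
    [5,6] "from" : PP\S

[0,1] (S/(PP\NP))/NP  lex  "which"
[1,2] S/(S\PP)  lex  "river"
[2,3] S\PP  lex  "quickly"
[1,3] S  >  k=2
[3,4] ((PP\NP)/NP)\S  lex  "every"
[1,4] (PP\NP)/NP  <  k=3
[0,4] S/NP  >S  k=1
[4,5] NP/(PP\S)  lex  "read"
[5,6] PP\S  lex  "from"
[4,6] NP  >  k=5
[0,6] S  >  k=4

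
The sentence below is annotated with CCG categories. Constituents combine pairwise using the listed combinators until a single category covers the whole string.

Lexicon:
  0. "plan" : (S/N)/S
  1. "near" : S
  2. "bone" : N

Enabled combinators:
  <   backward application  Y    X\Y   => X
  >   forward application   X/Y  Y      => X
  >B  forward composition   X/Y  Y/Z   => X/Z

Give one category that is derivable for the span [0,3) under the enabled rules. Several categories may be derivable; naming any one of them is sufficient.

[0,3] S   >
  [0,2] S/N   >
    [0,1] "plan" : (S/N)/S
    [1,2] "near" : S
  [2,3] "bone" : N

S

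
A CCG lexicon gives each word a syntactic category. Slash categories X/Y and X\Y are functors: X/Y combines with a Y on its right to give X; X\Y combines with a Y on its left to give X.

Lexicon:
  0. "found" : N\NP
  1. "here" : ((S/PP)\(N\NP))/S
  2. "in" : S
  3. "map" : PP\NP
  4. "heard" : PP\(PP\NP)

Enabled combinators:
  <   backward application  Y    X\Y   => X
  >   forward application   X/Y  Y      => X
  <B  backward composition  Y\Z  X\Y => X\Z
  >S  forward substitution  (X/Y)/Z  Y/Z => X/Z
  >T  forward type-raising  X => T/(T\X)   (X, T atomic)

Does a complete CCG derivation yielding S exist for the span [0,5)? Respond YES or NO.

YES

[0,5] S   >
  [0,3] S/PP   <
    [0,1] "found" : N\NP
    [1,3] (S/PP)\(N\NP)   >
      [1,2] "here" : ((S/PP)\(N\NP))/S
      [2,3] "in" : S
  [3,5] PP   <
    [3,4] "map" : PP\NP
    [4,5] "heard" : PP\(PP\NP)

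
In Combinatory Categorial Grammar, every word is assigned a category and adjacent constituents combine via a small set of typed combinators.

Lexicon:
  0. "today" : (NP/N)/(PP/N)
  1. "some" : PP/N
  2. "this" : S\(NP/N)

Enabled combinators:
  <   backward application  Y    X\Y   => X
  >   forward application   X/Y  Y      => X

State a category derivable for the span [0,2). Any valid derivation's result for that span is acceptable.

NP/N

[0,3] S   <
  [0,2] NP/N   >
    [0,1] "today" : (NP/N)/(PP/N)
    [1,2] "some" : PP/N
  [2,3] "this" : S\(NP/N)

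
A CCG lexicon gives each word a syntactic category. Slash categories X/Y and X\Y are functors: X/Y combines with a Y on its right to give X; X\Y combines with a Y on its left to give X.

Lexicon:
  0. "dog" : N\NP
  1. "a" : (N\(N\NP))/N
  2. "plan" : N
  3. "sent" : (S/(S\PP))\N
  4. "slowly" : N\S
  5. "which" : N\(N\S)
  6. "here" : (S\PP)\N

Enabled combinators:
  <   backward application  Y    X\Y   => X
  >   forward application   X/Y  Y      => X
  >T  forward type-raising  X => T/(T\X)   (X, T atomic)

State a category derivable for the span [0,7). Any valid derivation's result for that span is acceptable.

[0,7] S   >
  [0,4] S/(S\PP)   <
    [0,3] N   <
      [0,1] "dog" : N\NP
      [1,3] N\(N\NP)   >
        [1,2] "a" : (N\(N\NP))/N
        [2,3] "plan" : N
    [3,4] "sent" : (S/(S\PP))\N
  [4,7] S\PP   <
    [4,6] N   <
      [4,5] "slowly" : N\S
      [5,6] "which" : N\(N\S)
    [6,7] "here" : (S\PP)\N

S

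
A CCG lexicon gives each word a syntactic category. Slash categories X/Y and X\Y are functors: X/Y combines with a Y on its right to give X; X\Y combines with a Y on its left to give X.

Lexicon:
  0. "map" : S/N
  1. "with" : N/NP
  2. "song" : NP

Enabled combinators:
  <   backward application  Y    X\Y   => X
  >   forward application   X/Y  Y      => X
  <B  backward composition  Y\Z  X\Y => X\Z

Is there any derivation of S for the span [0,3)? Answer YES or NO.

[0,3] S   >
  [0,1] "map" : S/N
  [1,3] N   >
    [1,2] "with" : N/NP
    [2,3] "song" : NP

YES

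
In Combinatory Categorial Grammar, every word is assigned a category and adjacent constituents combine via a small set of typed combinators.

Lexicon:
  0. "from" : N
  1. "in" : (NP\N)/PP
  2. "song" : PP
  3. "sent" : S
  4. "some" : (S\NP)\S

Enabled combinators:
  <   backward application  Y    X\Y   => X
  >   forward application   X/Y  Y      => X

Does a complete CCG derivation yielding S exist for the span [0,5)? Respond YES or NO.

YES

[0,5] S   <
  [0,3] NP   <
    [0,1] "from" : N
    [1,3] NP\N   >
      [1,2] "in" : (NP\N)/PP
      [2,3] "song" : PP
  [3,5] S\NP   <
    [3,4] "sent" : S
    [4,5] "some" : (S\NP)\S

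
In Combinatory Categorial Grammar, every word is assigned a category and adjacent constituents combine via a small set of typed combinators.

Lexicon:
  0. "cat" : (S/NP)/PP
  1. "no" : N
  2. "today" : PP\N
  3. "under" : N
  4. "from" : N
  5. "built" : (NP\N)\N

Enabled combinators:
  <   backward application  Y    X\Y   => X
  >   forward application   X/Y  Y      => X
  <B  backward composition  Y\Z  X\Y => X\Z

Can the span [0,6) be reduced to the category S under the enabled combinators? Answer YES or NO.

[0,6] S   >
  [0,3] S/NP   >
    [0,1] "cat" : (S/NP)/PP
    [1,3] PP   <
      [1,2] "no" : N
      [2,3] "today" : PP\N
  [3,6] NP   <
    [3,4] "under" : N
    [4,6] NP\N   <
      [4,5] "from" : N
      [5,6] "built" : (NP\N)\N

YES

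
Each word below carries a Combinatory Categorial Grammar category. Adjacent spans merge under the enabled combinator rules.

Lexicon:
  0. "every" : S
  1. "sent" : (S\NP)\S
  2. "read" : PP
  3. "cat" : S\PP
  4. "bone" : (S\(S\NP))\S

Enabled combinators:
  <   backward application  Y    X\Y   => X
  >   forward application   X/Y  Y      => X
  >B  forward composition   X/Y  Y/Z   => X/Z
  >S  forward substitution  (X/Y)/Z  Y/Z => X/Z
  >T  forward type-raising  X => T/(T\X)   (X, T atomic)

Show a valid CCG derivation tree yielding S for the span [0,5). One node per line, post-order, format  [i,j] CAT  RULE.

[0,5] S   <
  [0,2] S\NP   <
    [0,1] "every" : S
    [1,2] "sent" : (S\NP)\S
  [2,5] S\(S\NP)   <
    [2,4] S   <
      [2,3] "read" : PP
      [3,4] "cat" : S\PP
    [4,5] "bone" : (S\(S\NP))\S

[0,1] S  lex  "every"
[1,2] (S\NP)\S  lex  "sent"
[0,2] S\NP  <  k=1
[2,3] PP  lex  "read"
[3,4] S\PP  lex  "cat"
[2,4] S  <  k=3
[4,5] (S\(S\NP))\S  lex  "bone"
[2,5] S\(S\NP)  <  k=4
[0,5] S  <  k=2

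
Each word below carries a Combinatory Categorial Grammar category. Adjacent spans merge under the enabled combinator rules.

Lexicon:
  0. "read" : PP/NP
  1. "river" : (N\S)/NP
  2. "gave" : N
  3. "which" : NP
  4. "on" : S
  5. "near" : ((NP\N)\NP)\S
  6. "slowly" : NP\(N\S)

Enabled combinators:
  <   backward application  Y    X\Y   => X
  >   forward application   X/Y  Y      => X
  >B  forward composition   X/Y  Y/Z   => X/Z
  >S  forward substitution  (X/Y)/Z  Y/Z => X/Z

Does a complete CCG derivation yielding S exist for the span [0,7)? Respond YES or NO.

PP/NP (N\S)/NP N NP S ((NP\N)\NP)\S NP\(N\S)
CKY chart[0,7] = {PP}; S ∉ chart

NO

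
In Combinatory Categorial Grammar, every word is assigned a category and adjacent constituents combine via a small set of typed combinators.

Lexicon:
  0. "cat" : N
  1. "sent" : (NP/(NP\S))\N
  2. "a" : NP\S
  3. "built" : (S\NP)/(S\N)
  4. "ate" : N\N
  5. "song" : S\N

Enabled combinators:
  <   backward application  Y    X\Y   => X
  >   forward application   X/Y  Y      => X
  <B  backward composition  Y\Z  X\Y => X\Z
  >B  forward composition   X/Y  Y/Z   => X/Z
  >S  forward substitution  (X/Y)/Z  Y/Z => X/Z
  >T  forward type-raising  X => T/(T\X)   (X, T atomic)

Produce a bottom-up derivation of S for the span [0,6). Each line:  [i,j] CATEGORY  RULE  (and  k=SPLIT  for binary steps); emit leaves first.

[0,6] S   <
  [0,3] NP   >
    [0,2] NP/(NP\S)   <
      [0,1] "cat" : N
      [1,2] "sent" : (NP/(NP\S))\N
    [2,3] "a" : NP\S
  [3,6] S\NP   >
    [3,4] "built" : (S\NP)/(S\N)
    [4,6] S\N   <B
      [4,5] "ate" : N\N
      [5,6] "song" : S\N

[0,1] N  lex  "cat"
[1,2] (NP/(NP\S))\N  lex  "sent"
[0,2] NP/(NP\S)  <  k=1
[2,3] NP\S  lex  "a"
[0,3] NP  >  k=2
[3,4] (S\NP)/(S\N)  lex  "built"
[4,5] N\N  lex  "ate"
[5,6] S\N  lex  "song"
[4,6] S\N  <B  k=5
[3,6] S\NP  >  k=4
[0,6] S  <  k=3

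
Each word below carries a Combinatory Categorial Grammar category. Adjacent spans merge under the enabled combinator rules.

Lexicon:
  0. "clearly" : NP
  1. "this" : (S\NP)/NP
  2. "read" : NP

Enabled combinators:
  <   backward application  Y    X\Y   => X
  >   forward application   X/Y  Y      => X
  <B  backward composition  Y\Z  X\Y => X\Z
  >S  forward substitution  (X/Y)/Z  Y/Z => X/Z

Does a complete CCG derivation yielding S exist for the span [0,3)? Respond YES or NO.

[0,3] S   <
  [0,1] "clearly" : NP
  [1,3] S\NP   >
    [1,2] "this" : (S\NP)/NP
    [2,3] "read" : NP

YES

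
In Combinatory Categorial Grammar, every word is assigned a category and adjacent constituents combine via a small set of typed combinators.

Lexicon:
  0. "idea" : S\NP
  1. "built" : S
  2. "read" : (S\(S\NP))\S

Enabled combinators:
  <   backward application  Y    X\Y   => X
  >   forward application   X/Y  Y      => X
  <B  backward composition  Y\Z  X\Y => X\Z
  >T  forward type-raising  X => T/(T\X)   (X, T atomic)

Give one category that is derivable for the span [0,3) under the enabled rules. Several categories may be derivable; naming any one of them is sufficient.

S

[0,3] S   <
  [0,1] "idea" : S\NP
  [1,3] S\(S\NP)   <
    [1,2] "built" : S
    [2,3] "read" : (S\(S\NP))\S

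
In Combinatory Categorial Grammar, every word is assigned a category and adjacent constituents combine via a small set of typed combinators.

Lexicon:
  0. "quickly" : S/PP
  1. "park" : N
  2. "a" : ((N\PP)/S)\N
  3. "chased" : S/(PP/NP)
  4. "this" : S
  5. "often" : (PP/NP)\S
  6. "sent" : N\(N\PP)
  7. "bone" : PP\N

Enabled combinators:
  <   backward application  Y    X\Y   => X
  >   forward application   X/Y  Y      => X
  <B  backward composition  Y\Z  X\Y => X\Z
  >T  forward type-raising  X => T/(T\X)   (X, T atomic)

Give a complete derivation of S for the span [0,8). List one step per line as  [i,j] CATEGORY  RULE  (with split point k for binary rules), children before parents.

[0,8] S   >
  [0,1] "quickly" : S/PP
  [1,8] PP   <
    [1,7] N   <
      [1,6] N\PP   >
        [1,3] (N\PP)/S   <
          [1,2] "park" : N
          [2,3] "a" : ((N\PP)/S)\N
        [3,6] S   >
          [3,4] "chased" : S/(PP/NP)
          [4,6] PP/NP   <
            [4,5] "this" : S
            [5,6] "often" : (PP/NP)\S
      [6,7] "sent" : N\(N\PP)
    [7,8] "bone" : PP\N

[0,1] S/PP  lex  "quickly"
[1,2] N  lex  "park"
[2,3] ((N\PP)/S)\N  lex  "a"
[1,3] (N\PP)/S  <  k=2
[3,4] S/(PP/NP)  lex  "chased"
[4,5] S  lex  "this"
[5,6] (PP/NP)\S  lex  "often"
[4,6] PP/NP  <  k=5
[3,6] S  >  k=4
[1,6] N\PP  >  k=3
[6,7] N\(N\PP)  lex  "sent"
[1,7] N  <  k=6
[7,8] PP\N  lex  "bone"
[1,8] PP  <  k=7
[0,8] S  >  k=1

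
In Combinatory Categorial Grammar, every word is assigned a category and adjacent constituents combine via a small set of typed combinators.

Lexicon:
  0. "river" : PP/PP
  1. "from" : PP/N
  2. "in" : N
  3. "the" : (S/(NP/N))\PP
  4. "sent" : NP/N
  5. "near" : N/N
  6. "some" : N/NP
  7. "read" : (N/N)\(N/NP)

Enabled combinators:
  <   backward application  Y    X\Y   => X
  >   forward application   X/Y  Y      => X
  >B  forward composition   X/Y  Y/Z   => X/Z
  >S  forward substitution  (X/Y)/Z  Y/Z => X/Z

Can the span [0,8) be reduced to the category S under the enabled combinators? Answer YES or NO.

[0,8] S   >
  [0,4] S/(NP/N)   <
    [0,3] PP   >
      [0,2] PP/N   >B
        [0,1] "river" : PP/PP
        [1,2] "from" : PP/N
      [2,3] "in" : N
    [3,4] "the" : (S/(NP/N))\PP
  [4,8] NP/N   >B
    [4,6] NP/N   >B
      [4,5] "sent" : NP/N
      [5,6] "near" : N/N
    [6,8] N/N   <
      [6,7] "some" : N/NP
      [7,8] "read" : (N/N)\(N/NP)

YES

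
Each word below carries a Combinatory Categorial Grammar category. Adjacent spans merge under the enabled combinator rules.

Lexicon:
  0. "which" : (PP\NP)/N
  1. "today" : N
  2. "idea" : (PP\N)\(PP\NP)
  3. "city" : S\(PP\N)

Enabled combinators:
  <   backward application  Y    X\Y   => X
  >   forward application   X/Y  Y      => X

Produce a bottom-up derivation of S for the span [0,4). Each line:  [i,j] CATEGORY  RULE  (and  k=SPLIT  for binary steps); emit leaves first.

[0,4] S   <
  [0,3] PP\N   <
    [0,2] PP\NP   >
      [0,1] "which" : (PP\NP)/N
      [1,2] "today" : N
    [2,3] "idea" : (PP\N)\(PP\NP)
  [3,4] "city" : S\(PP\N)

[0,1] (PP\NP)/N  lex  "which"
[1,2] N  lex  "today"
[0,2] PP\NP  >  k=1
[2,3] (PP\N)\(PP\NP)  lex  "idea"
[0,3] PP\N  <  k=2
[3,4] S\(PP\N)  lex  "city"
[0,4] S  <  k=3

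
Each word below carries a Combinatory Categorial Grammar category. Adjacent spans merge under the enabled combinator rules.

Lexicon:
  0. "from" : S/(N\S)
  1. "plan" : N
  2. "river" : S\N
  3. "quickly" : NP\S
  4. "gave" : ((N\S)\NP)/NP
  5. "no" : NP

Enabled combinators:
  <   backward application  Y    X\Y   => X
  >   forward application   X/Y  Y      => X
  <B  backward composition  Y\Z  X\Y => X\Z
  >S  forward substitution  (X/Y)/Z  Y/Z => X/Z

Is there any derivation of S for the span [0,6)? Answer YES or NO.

YES

[0,6] S   >
  [0,1] "from" : S/(N\S)
  [1,6] N\S   <
    [1,4] NP   <
      [1,3] S   <
        [1,2] "plan" : N
        [2,3] "river" : S\N
      [3,4] "quickly" : NP\S
    [4,6] (N\S)\NP   >
      [4,5] "gave" : ((N\S)\NP)/NP
      [5,6] "no" : NP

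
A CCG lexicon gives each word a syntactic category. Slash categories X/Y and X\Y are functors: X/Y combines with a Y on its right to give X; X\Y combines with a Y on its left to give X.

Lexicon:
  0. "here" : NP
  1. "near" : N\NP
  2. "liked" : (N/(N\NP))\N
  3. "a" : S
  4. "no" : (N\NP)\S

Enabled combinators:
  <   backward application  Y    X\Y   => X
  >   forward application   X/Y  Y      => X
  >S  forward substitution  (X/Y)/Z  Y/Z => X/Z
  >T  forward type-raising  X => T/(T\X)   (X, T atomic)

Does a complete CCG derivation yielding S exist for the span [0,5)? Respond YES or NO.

NO

NP N\NP (N/(N\NP))\N S (N\NP)\S
CKY chart[0,5] = {N, N/(N\N), NP/(NP\N), PP/(PP\N), S/(S\N)}; S ∉ chart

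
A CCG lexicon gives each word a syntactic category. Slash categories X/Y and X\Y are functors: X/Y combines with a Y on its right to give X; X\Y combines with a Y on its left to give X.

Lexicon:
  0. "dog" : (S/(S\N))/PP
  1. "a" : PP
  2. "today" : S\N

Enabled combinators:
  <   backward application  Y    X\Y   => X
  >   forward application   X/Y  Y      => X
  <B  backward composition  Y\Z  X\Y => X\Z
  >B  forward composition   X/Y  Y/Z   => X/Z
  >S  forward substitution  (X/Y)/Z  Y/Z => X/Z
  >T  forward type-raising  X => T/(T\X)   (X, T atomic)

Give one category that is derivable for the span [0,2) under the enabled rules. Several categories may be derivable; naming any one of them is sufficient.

[0,3] S   >
  [0,2] S/(S\N)   >
    [0,1] "dog" : (S/(S\N))/PP
    [1,2] "a" : PP
  [2,3] "today" : S\N

S/(S\N)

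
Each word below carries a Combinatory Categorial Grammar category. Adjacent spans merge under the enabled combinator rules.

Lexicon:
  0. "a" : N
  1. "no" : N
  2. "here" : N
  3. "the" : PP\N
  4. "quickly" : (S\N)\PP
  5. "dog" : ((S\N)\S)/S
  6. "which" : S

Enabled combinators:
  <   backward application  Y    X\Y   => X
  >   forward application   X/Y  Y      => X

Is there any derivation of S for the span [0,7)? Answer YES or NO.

YES

[0,7] S   <
  [0,1] "a" : N
  [1,7] S\N   <
    [1,5] S   <
      [1,2] "no" : N
      [2,5] S\N   <
        [2,4] PP   <
          [2,3] "here" : N
          [3,4] "the" : PP\N
        [4,5] "quickly" : (S\N)\PP
    [5,7] (S\N)\S   >
      [5,6] "dog" : ((S\N)\S)/S
      [6,7] "which" : S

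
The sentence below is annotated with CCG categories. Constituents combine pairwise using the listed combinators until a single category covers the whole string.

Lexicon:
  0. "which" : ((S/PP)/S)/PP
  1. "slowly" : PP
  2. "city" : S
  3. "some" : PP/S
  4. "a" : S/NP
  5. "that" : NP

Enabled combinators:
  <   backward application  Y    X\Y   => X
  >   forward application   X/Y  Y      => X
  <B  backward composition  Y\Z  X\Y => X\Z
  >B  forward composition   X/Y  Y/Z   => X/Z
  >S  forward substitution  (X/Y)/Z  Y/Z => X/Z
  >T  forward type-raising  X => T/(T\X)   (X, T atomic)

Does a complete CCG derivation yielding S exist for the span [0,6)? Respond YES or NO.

[0,6] S   >
  [0,3] S/PP   >
    [0,2] (S/PP)/S   >
      [0,1] "which" : ((S/PP)/S)/PP
      [1,2] "slowly" : PP
    [2,3] "city" : S
  [3,6] PP   >
    [3,4] "some" : PP/S
    [4,6] S   >
      [4,5] "a" : S/NP
      [5,6] "that" : NP

YES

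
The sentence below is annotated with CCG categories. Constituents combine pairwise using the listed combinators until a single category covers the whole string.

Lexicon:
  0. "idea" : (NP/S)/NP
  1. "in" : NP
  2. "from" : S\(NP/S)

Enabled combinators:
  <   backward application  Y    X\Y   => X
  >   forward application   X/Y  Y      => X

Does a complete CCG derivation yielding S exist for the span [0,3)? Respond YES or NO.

YES

[0,3] S   <
  [0,2] NP/S   >
    [0,1] "idea" : (NP/S)/NP
    [1,2] "in" : NP
  [2,3] "from" : S\(NP/S)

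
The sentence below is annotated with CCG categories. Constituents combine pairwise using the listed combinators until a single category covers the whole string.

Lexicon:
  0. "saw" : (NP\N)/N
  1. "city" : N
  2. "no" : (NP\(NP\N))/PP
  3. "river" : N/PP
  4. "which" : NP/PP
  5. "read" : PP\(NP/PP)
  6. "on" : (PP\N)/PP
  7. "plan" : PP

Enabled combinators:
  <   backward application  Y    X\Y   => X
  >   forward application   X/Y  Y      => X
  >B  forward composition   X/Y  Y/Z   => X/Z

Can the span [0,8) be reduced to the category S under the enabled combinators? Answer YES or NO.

NO

(NP\N)/N N (NP\(NP\N))/PP N/PP NP/PP PP\(NP/PP) (PP\N)/PP PP
CKY chart[0,8] = {NP}; S ∉ chart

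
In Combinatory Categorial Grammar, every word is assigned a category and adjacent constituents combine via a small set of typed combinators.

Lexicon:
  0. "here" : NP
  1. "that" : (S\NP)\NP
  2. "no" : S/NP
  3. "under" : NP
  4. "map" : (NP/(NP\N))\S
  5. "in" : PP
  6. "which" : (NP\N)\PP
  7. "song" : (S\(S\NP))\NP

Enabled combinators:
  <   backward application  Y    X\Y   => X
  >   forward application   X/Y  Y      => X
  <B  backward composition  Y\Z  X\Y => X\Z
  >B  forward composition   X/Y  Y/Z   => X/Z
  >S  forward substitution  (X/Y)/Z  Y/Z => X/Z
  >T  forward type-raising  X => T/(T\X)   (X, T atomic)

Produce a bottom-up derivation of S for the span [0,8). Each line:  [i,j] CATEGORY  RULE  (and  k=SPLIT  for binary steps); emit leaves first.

[0,1] NP  lex  "here"
[1,2] (S\NP)\NP  lex  "that"
[0,2] S\NP  <  k=1
[2,3] S/NP  lex  "no"
[3,4] NP  lex  "under"
[2,4] S  >  k=3
[4,5] (NP/(NP\N))\S  lex  "map"
[2,5] NP/(NP\N)  <  k=4
[5,6] PP  lex  "in"
[6,7] (NP\N)\PP  lex  "which"
[5,7] NP\N  <  k=6
[2,7] NP  >  k=5
[7,8] (S\(S\NP))\NP  lex  "song"
[2,8] S\(S\NP)  <  k=7
[0,8] S  <  k=2

[0,8] S   <
  [0,2] S\NP   <
    [0,1] "here" : NP
    [1,2] "that" : (S\NP)\NP
  [2,8] S\(S\NP)   <
    [2,7] NP   >
      [2,5] NP/(NP\N)   <
        [2,4] S   >
          [2,3] "no" : S/NP
          [3,4] "under" : NP
        [4,5] "map" : (NP/(NP\N))\S
      [5,7] NP\N   <
        [5,6] "in" : PP
        [6,7] "which" : (NP\N)\PP
    [7,8] "song" : (S\(S\NP))\NP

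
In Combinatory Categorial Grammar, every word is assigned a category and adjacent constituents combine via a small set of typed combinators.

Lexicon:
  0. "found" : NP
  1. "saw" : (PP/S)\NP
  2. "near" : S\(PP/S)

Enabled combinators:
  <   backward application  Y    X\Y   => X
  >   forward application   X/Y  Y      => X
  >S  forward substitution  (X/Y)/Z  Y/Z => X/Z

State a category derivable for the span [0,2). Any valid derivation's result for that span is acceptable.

PP/S

[0,3] S   <
  [0,2] PP/S   <
    [0,1] "found" : NP
    [1,2] "saw" : (PP/S)\NP
  [2,3] "near" : S\(PP/S)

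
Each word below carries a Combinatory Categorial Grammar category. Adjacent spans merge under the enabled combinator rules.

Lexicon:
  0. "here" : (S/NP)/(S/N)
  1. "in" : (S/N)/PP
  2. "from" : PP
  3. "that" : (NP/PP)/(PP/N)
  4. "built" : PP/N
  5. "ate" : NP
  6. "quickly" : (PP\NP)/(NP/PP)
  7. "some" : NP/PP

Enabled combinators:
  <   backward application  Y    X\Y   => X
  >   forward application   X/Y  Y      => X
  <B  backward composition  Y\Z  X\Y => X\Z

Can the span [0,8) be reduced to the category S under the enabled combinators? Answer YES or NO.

[0,8] S   >
  [0,3] S/NP   >
    [0,1] "here" : (S/NP)/(S/N)
    [1,3] S/N   >
      [1,2] "in" : (S/N)/PP
      [2,3] "from" : PP
  [3,8] NP   >
    [3,5] NP/PP   >
      [3,4] "that" : (NP/PP)/(PP/N)
      [4,5] "built" : PP/N
    [5,8] PP   <
      [5,6] "ate" : NP
      [6,8] PP\NP   >
        [6,7] "quickly" : (PP\NP)/(NP/PP)
        [7,8] "some" : NP/PP

YES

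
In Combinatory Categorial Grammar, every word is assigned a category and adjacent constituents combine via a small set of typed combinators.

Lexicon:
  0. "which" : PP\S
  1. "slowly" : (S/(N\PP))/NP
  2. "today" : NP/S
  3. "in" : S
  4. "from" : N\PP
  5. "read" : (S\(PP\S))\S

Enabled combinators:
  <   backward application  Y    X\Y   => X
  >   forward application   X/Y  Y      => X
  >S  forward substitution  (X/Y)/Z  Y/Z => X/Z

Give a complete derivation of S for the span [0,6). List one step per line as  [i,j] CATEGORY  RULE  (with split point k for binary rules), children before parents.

[0,6] S   <
  [0,1] "which" : PP\S
  [1,6] S\(PP\S)   <
    [1,5] S   >
      [1,4] S/(N\PP)   >
        [1,2] "slowly" : (S/(N\PP))/NP
        [2,4] NP   >
          [2,3] "today" : NP/S
          [3,4] "in" : S
      [4,5] "from" : N\PP
    [5,6] "read" : (S\(PP\S))\S

[0,1] PP\S  lex  "which"
[1,2] (S/(N\PP))/NP  lex  "slowly"
[2,3] NP/S  lex  "today"
[3,4] S  lex  "in"
[2,4] NP  >  k=3
[1,4] S/(N\PP)  >  k=2
[4,5] N\PP  lex  "from"
[1,5] S  >  k=4
[5,6] (S\(PP\S))\S  lex  "read"
[1,6] S\(PP\S)  <  k=5
[0,6] S  <  k=1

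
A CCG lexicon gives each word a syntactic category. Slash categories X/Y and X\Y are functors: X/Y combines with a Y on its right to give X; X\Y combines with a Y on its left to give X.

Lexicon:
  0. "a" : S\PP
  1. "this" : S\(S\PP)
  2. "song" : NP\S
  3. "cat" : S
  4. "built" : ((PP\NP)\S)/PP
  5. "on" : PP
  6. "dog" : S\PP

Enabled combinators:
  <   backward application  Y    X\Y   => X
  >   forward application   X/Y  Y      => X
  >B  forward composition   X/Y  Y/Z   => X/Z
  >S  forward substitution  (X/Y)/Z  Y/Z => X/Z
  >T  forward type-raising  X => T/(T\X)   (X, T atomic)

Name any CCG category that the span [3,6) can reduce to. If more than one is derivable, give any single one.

PP\NP

[0,7] S   <
  [0,6] PP   <
    [0,3] NP   <
      [0,2] S   <
        [0,1] "a" : S\PP
        [1,2] "this" : S\(S\PP)
      [2,3] "song" : NP\S
    [3,6] PP\NP   <
      [3,4] "cat" : S
      [4,6] (PP\NP)\S   >
        [4,5] "built" : ((PP\NP)\S)/PP
        [5,6] "on" : PP
  [6,7] "dog" : S\PP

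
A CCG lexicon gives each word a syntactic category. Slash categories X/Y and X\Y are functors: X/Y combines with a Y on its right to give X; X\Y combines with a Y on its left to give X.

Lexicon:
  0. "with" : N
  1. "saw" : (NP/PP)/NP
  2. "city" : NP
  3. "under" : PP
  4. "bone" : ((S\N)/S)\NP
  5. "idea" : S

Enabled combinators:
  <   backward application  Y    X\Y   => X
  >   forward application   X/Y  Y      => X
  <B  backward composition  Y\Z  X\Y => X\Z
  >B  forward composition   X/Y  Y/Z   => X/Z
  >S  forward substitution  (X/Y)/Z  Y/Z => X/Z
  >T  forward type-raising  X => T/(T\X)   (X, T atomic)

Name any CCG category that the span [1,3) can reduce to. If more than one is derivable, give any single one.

NP/PP

[0,6] S   <
  [0,1] "with" : N
  [1,6] S\N   >
    [1,5] (S\N)/S   <
      [1,4] NP   >
        [1,3] NP/PP   >
          [1,2] "saw" : (NP/PP)/NP
          [2,3] "city" : NP
        [3,4] "under" : PP
      [4,5] "bone" : ((S\N)/S)\NP
    [5,6] "idea" : S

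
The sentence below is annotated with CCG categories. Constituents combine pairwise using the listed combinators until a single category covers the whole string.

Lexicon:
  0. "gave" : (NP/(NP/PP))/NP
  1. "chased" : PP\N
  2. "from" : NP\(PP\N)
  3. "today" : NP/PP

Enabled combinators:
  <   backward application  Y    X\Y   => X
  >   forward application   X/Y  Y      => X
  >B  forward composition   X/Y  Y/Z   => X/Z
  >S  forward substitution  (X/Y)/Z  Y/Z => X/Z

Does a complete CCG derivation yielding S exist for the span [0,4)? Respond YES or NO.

(NP/(NP/PP))/NP PP\N NP\(PP\N) NP/PP
CKY chart[0,4] = {NP}; S ∉ chart

NO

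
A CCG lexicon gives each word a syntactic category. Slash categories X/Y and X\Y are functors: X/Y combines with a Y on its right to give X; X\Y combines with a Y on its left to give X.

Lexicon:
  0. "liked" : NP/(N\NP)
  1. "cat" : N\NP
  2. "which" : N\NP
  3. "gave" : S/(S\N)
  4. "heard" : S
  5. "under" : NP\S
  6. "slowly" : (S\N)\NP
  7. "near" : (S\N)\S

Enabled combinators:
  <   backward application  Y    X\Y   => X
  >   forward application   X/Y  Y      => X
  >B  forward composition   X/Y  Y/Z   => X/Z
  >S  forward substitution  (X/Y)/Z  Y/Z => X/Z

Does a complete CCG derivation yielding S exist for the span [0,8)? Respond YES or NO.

YES

[0,8] S   <
  [0,3] N   <
    [0,2] NP   >
      [0,1] "liked" : NP/(N\NP)
      [1,2] "cat" : N\NP
    [2,3] "which" : N\NP
  [3,8] S\N   <
    [3,7] S   >
      [3,4] "gave" : S/(S\N)
      [4,7] S\N   <
        [4,6] NP   <
          [4,5] "heard" : S
          [5,6] "under" : NP\S
        [6,7] "slowly" : (S\N)\NP
    [7,8] "near" : (S\N)\S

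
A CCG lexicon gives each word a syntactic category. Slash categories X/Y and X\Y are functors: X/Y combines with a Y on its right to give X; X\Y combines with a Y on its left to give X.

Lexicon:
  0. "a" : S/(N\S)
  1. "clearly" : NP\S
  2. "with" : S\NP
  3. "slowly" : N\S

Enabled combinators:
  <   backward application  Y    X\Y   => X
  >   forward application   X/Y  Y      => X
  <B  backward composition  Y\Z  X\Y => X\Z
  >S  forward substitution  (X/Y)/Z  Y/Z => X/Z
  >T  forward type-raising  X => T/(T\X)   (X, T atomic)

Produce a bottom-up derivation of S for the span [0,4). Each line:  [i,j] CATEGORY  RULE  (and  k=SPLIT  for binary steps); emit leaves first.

[0,4] S   >
  [0,1] "a" : S/(N\S)
  [1,4] N\S   <B
    [1,3] S\S   <B
      [1,2] "clearly" : NP\S
      [2,3] "with" : S\NP
    [3,4] "slowly" : N\S

[0,1] S/(N\S)  lex  "a"
[1,2] NP\S  lex  "clearly"
[2,3] S\NP  lex  "with"
[1,3] S\S  <B  k=2
[3,4] N\S  lex  "slowly"
[1,4] N\S  <B  k=3
[0,4] S  >  k=1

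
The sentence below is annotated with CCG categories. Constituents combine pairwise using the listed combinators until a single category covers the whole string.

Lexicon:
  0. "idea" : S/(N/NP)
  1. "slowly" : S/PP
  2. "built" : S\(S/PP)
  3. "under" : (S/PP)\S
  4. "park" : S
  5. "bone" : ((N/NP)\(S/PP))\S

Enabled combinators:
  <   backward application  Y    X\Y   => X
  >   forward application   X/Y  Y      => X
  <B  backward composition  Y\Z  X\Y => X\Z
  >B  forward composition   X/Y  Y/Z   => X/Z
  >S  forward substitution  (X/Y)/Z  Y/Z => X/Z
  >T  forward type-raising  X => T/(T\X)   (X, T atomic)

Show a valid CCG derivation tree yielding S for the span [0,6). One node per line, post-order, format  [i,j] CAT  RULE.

[0,1] S/(N/NP)  lex  "idea"
[1,2] S/PP  lex  "slowly"
[2,3] S\(S/PP)  lex  "built"
[1,3] S  <  k=2
[3,4] (S/PP)\S  lex  "under"
[1,4] S/PP  <  k=3
[4,5] S  lex  "park"
[5,6] ((N/NP)\(S/PP))\S  lex  "bone"
[4,6] (N/NP)\(S/PP)  <  k=5
[1,6] N/NP  <  k=4
[0,6] S  >  k=1

[0,6] S   >
  [0,1] "idea" : S/(N/NP)
  [1,6] N/NP   <
    [1,4] S/PP   <
      [1,3] S   <
        [1,2] "slowly" : S/PP
        [2,3] "built" : S\(S/PP)
      [3,4] "under" : (S/PP)\S
    [4,6] (N/NP)\(S/PP)   <
      [4,5] "park" : S
      [5,6] "bone" : ((N/NP)\(S/PP))\S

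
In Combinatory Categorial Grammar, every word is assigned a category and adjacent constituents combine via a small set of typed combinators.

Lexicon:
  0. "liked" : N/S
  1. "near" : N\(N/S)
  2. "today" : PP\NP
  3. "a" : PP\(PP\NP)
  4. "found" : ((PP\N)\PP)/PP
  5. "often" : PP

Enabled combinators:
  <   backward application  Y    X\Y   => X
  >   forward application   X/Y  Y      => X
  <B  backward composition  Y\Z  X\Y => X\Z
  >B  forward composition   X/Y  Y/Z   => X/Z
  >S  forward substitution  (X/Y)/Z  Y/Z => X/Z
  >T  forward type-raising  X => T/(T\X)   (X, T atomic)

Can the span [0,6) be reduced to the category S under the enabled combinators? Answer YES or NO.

NO

N/S N\(N/S) PP\NP PP\(PP\NP) ((PP\N)\PP)/PP PP
CKY chart[0,6] = {N/(N\PP), NP/(NP\PP), PP, PP/(PP\PP), S/(S\PP)}; S ∉ chart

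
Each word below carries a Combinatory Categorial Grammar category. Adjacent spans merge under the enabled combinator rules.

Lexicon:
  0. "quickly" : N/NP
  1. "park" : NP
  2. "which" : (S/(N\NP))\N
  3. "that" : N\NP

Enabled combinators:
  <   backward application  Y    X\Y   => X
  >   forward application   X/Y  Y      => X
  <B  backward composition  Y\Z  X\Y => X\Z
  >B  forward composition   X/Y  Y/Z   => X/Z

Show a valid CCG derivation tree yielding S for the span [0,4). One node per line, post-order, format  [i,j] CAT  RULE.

[0,1] N/NP  lex  "quickly"
[1,2] NP  lex  "park"
[0,2] N  >  k=1
[2,3] (S/(N\NP))\N  lex  "which"
[0,3] S/(N\NP)  <  k=2
[3,4] N\NP  lex  "that"
[0,4] S  >  k=3

[0,4] S   >
  [0,3] S/(N\NP)   <
    [0,2] N   >
      [0,1] "quickly" : N/NP
      [1,2] "park" : NP
    [2,3] "which" : (S/(N\NP))\N
  [3,4] "that" : N\NP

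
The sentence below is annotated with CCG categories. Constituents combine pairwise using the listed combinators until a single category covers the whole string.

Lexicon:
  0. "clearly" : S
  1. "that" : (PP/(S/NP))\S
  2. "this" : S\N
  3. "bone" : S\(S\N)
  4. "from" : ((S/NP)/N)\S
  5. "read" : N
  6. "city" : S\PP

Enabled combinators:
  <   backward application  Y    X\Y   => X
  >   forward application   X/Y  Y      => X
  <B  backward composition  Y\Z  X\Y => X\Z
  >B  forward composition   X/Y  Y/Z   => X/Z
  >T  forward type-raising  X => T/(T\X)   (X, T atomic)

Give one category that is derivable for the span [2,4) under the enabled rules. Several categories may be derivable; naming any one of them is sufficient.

[0,7] S   <
  [0,6] PP   >
    [0,2] PP/(S/NP)   <
      [0,1] "clearly" : S
      [1,2] "that" : (PP/(S/NP))\S
    [2,6] S/NP   >
      [2,5] (S/NP)/N   <
        [2,4] S   <
          [2,3] "this" : S\N
          [3,4] "bone" : S\(S\N)
        [4,5] "from" : ((S/NP)/N)\S
      [5,6] "read" : N
  [6,7] "city" : S\PP

S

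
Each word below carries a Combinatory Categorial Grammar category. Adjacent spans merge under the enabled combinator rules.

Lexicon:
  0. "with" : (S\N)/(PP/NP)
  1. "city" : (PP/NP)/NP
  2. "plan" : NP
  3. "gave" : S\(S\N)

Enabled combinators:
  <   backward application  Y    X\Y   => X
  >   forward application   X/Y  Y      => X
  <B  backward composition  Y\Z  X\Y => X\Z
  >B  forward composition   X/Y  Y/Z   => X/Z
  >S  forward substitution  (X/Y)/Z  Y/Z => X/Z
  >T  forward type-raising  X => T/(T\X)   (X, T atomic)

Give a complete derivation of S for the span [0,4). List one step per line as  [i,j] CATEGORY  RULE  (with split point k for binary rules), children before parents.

[0,4] S   <
  [0,3] S\N   >
    [0,1] "with" : (S\N)/(PP/NP)
    [1,3] PP/NP   >
      [1,2] "city" : (PP/NP)/NP
      [2,3] "plan" : NP
  [3,4] "gave" : S\(S\N)

[0,1] (S\N)/(PP/NP)  lex  "with"
[1,2] (PP/NP)/NP  lex  "city"
[2,3] NP  lex  "plan"
[1,3] PP/NP  >  k=2
[0,3] S\N  >  k=1
[3,4] S\(S\N)  lex  "gave"
[0,4] S  <  k=3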